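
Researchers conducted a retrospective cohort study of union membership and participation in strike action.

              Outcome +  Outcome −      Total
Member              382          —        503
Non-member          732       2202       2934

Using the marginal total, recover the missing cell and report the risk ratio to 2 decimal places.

3.04

The missing cell is in the exposed row: 503 − 382 = 121.
So a = 382, b = 121, c = 732, d = 2202.
RR = [a/(a+b)] / [c/(c+d)] = (382/503) / (732/2934) = 0.75944/0.24949 = 3.04400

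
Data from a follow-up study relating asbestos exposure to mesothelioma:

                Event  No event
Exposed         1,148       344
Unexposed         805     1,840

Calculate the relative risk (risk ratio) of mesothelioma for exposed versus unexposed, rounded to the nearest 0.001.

2.528

Cells: a = 1148, b = 344, c = 805, d = 1840.
Risk in exposed = 1148/1492 = 0.76944; risk in unexposed = 805/2645 = 0.30435.
RR = 0.76944 / 0.30435 = 2.52815
The risk among the exposed is 2.53 times that among the unexposed.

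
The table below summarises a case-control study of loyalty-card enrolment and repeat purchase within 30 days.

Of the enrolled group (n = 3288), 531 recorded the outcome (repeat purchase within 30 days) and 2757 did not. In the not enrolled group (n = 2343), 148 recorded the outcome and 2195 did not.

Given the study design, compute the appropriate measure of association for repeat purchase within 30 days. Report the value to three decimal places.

2.856

From the description: a = 531, b = 2757, c = 148, d = 2195.
This is a case-control study: participants were sampled on outcome status, so risks in the source population cannot be estimated directly — relative risk is not valid here. The odds ratio is the appropriate measure.
OR = (a·d)/(b·c) = (531 × 2195) / (2757 × 148) = 1165545 / 408036 = 2.85648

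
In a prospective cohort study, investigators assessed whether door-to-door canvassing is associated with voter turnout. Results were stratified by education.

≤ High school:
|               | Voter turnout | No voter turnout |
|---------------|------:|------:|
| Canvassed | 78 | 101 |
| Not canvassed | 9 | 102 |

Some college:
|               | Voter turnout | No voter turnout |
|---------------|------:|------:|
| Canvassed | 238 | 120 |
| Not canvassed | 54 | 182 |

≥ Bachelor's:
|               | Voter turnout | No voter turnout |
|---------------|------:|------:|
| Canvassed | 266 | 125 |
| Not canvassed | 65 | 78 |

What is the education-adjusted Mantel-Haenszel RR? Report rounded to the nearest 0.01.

RR_MH = Σ(aᵢ·n₀ᵢ/nᵢ) / Σ(cᵢ·n₁ᵢ/nᵢ), with n₁ᵢ = aᵢ+bᵢ (exposed), n₀ᵢ = cᵢ+dᵢ (unexposed), nᵢ = n₁ᵢ+n₀ᵢ.
Stratum 1 (≤ High school): n₁ = 179, n₀ = 111, n = 290; a·n₀/n = 78·111/290 = 29.8552; c·n₁/n = 9·179/290 = 5.5552
Stratum 2 (Some college): n₁ = 358, n₀ = 236, n = 594; a·n₀/n = 238·236/594 = 94.5589; c·n₁/n = 54·358/594 = 32.5455
Stratum 3 (≥ Bachelor's): n₁ = 391, n₀ = 143, n = 534; a·n₀/n = 266·143/534 = 71.2322; c·n₁/n = 65·391/534 = 47.5936
RR_MH = (29.8552 + 94.5589 + 71.2322) / (5.5552 + 32.5455 + 47.5936) = 195.6463 / 85.6943 = 2.28307

2.28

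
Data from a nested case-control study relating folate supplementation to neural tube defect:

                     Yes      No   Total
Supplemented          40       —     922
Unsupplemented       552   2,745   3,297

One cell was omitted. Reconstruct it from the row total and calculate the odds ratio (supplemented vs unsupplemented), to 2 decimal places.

The missing cell is in the exposed row: 922 − 40 = 882.
So a = 40, b = 882, c = 552, d = 2745.
OR = (a·d)/(b·c) = (40 × 2745) / (882 × 552) = 109800 / 486864 = 0.22552

0.23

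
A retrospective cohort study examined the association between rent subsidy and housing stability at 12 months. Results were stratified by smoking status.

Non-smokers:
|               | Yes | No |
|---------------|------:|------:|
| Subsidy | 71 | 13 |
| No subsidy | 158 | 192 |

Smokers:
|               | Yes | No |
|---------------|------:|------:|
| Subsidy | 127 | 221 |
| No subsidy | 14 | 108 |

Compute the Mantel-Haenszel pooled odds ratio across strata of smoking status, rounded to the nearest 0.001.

OR_MH = Σ(aᵢdᵢ/nᵢ) / Σ(bᵢcᵢ/nᵢ), where nᵢ is the stratum total.
Stratum 1 (Non-smokers): n = 434; a·d/n = 71·192/434 = 31.4101; b·c/n = 13·158/434 = 4.7327
Stratum 2 (Smokers): n = 470; a·d/n = 127·108/470 = 29.1830; b·c/n = 221·14/470 = 6.5830
OR_MH = (31.4101 + 29.1830) / (4.7327 + 6.5830) = 60.5931 / 11.3157 = 5.35478

5.355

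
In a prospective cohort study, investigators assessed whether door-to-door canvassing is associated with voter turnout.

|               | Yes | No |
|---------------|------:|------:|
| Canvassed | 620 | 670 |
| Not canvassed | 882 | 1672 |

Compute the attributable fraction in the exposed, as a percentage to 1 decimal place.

Cells: a = 620, b = 670, c = 882, d = 1672.
Risk in exposed = 620/1290 = 0.48062; risk in unexposed = 882/2554 = 0.34534.
RR = 0.48062/0.34534 = 1.39173
AR% = (RR − 1)/RR × 100 = (1.39173 − 1)/1.39173 × 100 = 28.1469%

28.1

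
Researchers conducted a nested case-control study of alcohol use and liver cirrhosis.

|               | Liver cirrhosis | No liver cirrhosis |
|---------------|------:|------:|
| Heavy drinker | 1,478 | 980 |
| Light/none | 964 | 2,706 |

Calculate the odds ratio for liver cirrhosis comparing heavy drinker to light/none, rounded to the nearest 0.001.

Cells: a = 1478, b = 980, c = 964, d = 2706.
OR = (a·d)/(b·c) = (1478 × 2706) / (980 × 964) = 3999468 / 944720 = 4.23350
The odds of liver cirrhosis are about 4.23 times as high in the heavy drinker group.

4.233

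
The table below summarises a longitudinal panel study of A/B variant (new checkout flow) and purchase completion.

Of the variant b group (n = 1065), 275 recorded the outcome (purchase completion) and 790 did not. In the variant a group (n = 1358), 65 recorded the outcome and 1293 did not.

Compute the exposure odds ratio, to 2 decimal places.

From the description: a = 275, b = 790, c = 65, d = 1293.
OR = (a·d)/(b·c) = (275 × 1293) / (790 × 65) = 355575 / 51350 = 6.92454
The odds of purchase completion are about 6.92 times as high in the variant b group.

6.92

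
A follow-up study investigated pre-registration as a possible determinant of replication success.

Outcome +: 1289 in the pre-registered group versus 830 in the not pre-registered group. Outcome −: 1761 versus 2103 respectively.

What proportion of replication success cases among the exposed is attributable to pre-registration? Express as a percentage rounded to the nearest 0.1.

33.0

From the description: a = 1289, b = 1761, c = 830, d = 2103.
Risk in exposed = 1289/3050 = 0.42262; risk in unexposed = 830/2933 = 0.28299.
RR = 0.42262/0.28299 = 1.49344
AR% = (RR − 1)/RR × 100 = (1.49344 − 1)/1.49344 × 100 = 33.0404%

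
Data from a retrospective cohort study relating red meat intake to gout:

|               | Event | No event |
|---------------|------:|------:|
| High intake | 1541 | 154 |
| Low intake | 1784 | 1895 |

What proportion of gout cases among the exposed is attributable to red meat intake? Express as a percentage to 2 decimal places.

46.66

Cells: a = 1541, b = 154, c = 1784, d = 1895.
Risk in exposed = 1541/1695 = 0.90914; risk in unexposed = 1784/3679 = 0.48491.
RR = 0.90914/0.48491 = 1.87486
AR% = (RR − 1)/RR × 100 = (1.87486 − 1)/1.87486 × 100 = 46.6626%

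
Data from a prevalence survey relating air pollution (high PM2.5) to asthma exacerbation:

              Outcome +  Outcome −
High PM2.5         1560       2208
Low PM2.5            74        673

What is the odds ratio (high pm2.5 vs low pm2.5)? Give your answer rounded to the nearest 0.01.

6.43

Cells: a = 1560, b = 2208, c = 74, d = 673.
OR = (a·d)/(b·c) = (1560 × 673) / (2208 × 74) = 1049880 / 163392 = 6.42553
The odds of asthma exacerbation are about 6.43 times as high in the high pm2.5 group.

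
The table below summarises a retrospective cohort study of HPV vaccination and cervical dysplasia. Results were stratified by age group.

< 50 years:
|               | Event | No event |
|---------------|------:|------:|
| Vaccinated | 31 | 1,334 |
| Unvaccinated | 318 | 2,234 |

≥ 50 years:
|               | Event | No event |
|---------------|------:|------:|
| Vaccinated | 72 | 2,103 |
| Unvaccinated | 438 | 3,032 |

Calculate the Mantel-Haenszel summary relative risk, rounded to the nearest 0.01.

RR_MH = Σ(aᵢ·n₀ᵢ/nᵢ) / Σ(cᵢ·n₁ᵢ/nᵢ), with n₁ᵢ = aᵢ+bᵢ (exposed), n₀ᵢ = cᵢ+dᵢ (unexposed), nᵢ = n₁ᵢ+n₀ᵢ.
Stratum 1 (< 50 years): n₁ = 1365, n₀ = 2552, n = 3917; a·n₀/n = 31·2552/3917 = 20.1971; c·n₁/n = 318·1365/3917 = 110.8170
Stratum 2 (≥ 50 years): n₁ = 2175, n₀ = 3470, n = 5645; a·n₀/n = 72·3470/5645 = 44.2586; c·n₁/n = 438·2175/5645 = 168.7600
RR_MH = (20.1971 + 44.2586) / (110.8170 + 168.7600) = 64.4557 / 279.5769 = 0.23055

0.23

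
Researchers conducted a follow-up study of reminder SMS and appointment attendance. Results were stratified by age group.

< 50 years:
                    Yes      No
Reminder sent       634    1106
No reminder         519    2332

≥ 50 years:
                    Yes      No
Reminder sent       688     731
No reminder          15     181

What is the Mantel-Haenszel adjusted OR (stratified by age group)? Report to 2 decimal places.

3.03

OR_MH = Σ(aᵢdᵢ/nᵢ) / Σ(bᵢcᵢ/nᵢ), where nᵢ is the stratum total.
Stratum 1 (< 50 years): n = 4591; a·d/n = 634·2332/4591 = 322.0405; b·c/n = 1106·519/4591 = 125.0303
Stratum 2 (≥ 50 years): n = 1615; a·d/n = 688·181/1615 = 77.1071; b·c/n = 731·15/1615 = 6.7895
OR_MH = (322.0405 + 77.1071) / (125.0303 + 6.7895) = 399.1476 / 131.8198 = 3.02798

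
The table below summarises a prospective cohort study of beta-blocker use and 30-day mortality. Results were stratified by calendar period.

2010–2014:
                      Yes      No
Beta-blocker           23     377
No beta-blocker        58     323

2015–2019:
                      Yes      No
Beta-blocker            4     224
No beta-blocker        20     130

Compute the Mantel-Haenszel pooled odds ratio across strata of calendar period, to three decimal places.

OR_MH = Σ(aᵢdᵢ/nᵢ) / Σ(bᵢcᵢ/nᵢ), where nᵢ is the stratum total.
Stratum 1 (2010–2014): n = 781; a·d/n = 23·323/781 = 9.5122; b·c/n = 377·58/781 = 27.9974
Stratum 2 (2015–2019): n = 378; a·d/n = 4·130/378 = 1.3757; b·c/n = 224·20/378 = 11.8519
OR_MH = (9.5122 + 1.3757) / (27.9974 + 11.8519) = 10.8878 / 39.8493 = 0.27323

0.273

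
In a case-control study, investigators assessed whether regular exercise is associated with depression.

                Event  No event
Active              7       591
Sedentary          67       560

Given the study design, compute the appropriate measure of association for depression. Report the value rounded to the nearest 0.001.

0.099

Cells: a = 7, b = 591, c = 67, d = 560.
This is a case-control study: participants were sampled on outcome status, so risks in the source population cannot be estimated directly — relative risk is not valid here. The odds ratio is the appropriate measure.
OR = (a·d)/(b·c) = (7 × 560) / (591 × 67) = 3920 / 39597 = 0.09900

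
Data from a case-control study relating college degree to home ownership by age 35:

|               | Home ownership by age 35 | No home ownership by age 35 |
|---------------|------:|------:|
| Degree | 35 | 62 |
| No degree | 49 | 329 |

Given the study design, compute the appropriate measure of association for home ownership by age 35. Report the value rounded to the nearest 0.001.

3.790

Cells: a = 35, b = 62, c = 49, d = 329.
This is a case-control study: participants were sampled on outcome status, so risks in the source population cannot be estimated directly — relative risk is not valid here. The odds ratio is the appropriate measure.
OR = (a·d)/(b·c) = (35 × 329) / (62 × 49) = 11515 / 3038 = 3.79032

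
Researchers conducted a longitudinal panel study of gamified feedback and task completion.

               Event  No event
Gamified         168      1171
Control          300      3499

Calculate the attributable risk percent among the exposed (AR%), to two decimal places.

37.06

Cells: a = 168, b = 1171, c = 300, d = 3499.
Risk in exposed = 168/1339 = 0.12547; risk in unexposed = 300/3799 = 0.07897.
RR = 0.12547/0.07897 = 1.58883
AR% = (RR − 1)/RR × 100 = (1.58883 − 1)/1.58883 × 100 = 37.0605%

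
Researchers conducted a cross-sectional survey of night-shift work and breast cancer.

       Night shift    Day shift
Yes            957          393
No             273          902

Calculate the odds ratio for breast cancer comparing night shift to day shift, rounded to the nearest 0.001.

8.046

Reading the table with exposure as columns: a = 957 (Night shift, case), b = 273 (Night shift, non-case), c = 393 (Day shift, case), d = 902.
OR = (a·d)/(b·c) = (957 × 902) / (273 × 393) = 863214 / 107289 = 8.04569
The odds of breast cancer are about 8.05 times as high in the night shift group.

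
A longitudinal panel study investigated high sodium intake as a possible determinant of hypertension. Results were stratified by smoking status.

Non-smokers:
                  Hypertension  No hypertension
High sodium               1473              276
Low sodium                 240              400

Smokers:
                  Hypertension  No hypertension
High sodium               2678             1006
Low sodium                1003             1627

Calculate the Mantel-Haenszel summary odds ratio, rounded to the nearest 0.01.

OR_MH = Σ(aᵢdᵢ/nᵢ) / Σ(bᵢcᵢ/nᵢ), where nᵢ is the stratum total.
Stratum 1 (Non-smokers): n = 2389; a·d/n = 1473·400/2389 = 246.6304; b·c/n = 276·240/2389 = 27.7271
Stratum 2 (Smokers): n = 6314; a·d/n = 2678·1627/6314 = 690.0706; b·c/n = 1006·1003/6314 = 159.8065
OR_MH = (246.6304 + 690.0706) / (27.7271 + 159.8065) = 936.7010 / 187.5335 = 4.99485

4.99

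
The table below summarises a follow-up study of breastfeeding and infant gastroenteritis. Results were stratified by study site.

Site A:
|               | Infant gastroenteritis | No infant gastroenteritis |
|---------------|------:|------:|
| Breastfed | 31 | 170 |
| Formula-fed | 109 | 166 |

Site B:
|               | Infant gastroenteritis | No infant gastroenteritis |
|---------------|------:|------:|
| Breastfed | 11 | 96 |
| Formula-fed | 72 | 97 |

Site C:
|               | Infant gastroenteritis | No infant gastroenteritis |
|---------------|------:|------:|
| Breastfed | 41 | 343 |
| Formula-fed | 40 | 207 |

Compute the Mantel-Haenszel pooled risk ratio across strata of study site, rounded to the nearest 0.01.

RR_MH = Σ(aᵢ·n₀ᵢ/nᵢ) / Σ(cᵢ·n₁ᵢ/nᵢ), with n₁ᵢ = aᵢ+bᵢ (exposed), n₀ᵢ = cᵢ+dᵢ (unexposed), nᵢ = n₁ᵢ+n₀ᵢ.
Stratum 1 (Site A): n₁ = 201, n₀ = 275, n = 476; a·n₀/n = 31·275/476 = 17.9097; c·n₁/n = 109·201/476 = 46.0273
Stratum 2 (Site B): n₁ = 107, n₀ = 169, n = 276; a·n₀/n = 11·169/276 = 6.7355; c·n₁/n = 72·107/276 = 27.9130
Stratum 3 (Site C): n₁ = 384, n₀ = 247, n = 631; a·n₀/n = 41·247/631 = 16.0491; c·n₁/n = 40·384/631 = 24.3423
RR_MH = (17.9097 + 6.7355 + 16.0491) / (46.0273 + 27.9130 + 24.3423) = 40.6943 / 98.2827 = 0.41405

0.41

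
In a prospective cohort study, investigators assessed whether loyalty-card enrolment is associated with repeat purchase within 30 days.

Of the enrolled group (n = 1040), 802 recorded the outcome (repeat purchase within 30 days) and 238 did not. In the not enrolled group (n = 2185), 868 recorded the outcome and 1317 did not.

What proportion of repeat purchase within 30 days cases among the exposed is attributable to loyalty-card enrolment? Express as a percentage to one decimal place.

From the description: a = 802, b = 238, c = 868, d = 1317.
Risk in exposed = 802/1040 = 0.77115; risk in unexposed = 868/2185 = 0.39725.
RR = 0.77115/0.39725 = 1.94121
AR% = (RR − 1)/RR × 100 = (1.94121 − 1)/1.94121 × 100 = 48.4858%

48.5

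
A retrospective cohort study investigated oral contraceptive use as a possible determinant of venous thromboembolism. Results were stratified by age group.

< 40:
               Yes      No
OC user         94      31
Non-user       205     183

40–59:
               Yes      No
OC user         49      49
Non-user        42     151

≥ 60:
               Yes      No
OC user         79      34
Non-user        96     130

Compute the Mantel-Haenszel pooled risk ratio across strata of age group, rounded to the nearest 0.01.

1.63

RR_MH = Σ(aᵢ·n₀ᵢ/nᵢ) / Σ(cᵢ·n₁ᵢ/nᵢ), with n₁ᵢ = aᵢ+bᵢ (exposed), n₀ᵢ = cᵢ+dᵢ (unexposed), nᵢ = n₁ᵢ+n₀ᵢ.
Stratum 1 (< 40): n₁ = 125, n₀ = 388, n = 513; a·n₀/n = 94·388/513 = 71.0955; c·n₁/n = 205·125/513 = 49.9513
Stratum 2 (40–59): n₁ = 98, n₀ = 193, n = 291; a·n₀/n = 49·193/291 = 32.4983; c·n₁/n = 42·98/291 = 14.1443
Stratum 3 (≥ 60): n₁ = 113, n₀ = 226, n = 339; a·n₀/n = 79·226/339 = 52.6667; c·n₁/n = 96·113/339 = 32.0000
RR_MH = (71.0955 + 32.4983 + 52.6667) / (49.9513 + 14.1443 + 32.0000) = 156.2605 / 96.0956 = 1.62609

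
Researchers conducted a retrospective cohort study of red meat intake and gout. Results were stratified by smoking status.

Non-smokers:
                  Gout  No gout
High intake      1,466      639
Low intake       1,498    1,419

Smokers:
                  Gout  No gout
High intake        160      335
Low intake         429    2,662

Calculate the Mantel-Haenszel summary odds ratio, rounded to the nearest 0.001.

2.311

OR_MH = Σ(aᵢdᵢ/nᵢ) / Σ(bᵢcᵢ/nᵢ), where nᵢ is the stratum total.
Stratum 1 (Non-smokers): n = 5022; a·d/n = 1466·1419/5022 = 414.2282; b·c/n = 639·1498/5022 = 190.6057
Stratum 2 (Smokers): n = 3586; a·d/n = 160·2662/3586 = 118.7730; b·c/n = 335·429/3586 = 40.0767
OR_MH = (414.2282 + 118.7730) / (190.6057 + 40.0767) = 533.0012 / 230.6824 = 2.31054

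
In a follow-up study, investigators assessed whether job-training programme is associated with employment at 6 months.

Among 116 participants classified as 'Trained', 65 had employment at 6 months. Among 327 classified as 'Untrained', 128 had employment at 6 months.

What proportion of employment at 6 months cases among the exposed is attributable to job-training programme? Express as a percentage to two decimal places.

From the description: a = 65, b = 51, c = 128, d = 199.
Risk in exposed = 65/116 = 0.56034; risk in unexposed = 128/327 = 0.39144.
RR = 0.56034/0.39144 = 1.43151
AR% = (RR − 1)/RR × 100 = (1.43151 − 1)/1.43151 × 100 = 30.1435%

30.14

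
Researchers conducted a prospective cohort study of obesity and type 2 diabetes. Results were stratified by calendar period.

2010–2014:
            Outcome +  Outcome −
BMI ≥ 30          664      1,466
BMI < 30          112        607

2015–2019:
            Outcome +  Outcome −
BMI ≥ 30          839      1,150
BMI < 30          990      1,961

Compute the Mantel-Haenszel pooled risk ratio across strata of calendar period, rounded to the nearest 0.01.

1.39

RR_MH = Σ(aᵢ·n₀ᵢ/nᵢ) / Σ(cᵢ·n₁ᵢ/nᵢ), with n₁ᵢ = aᵢ+bᵢ (exposed), n₀ᵢ = cᵢ+dᵢ (unexposed), nᵢ = n₁ᵢ+n₀ᵢ.
Stratum 1 (2010–2014): n₁ = 2130, n₀ = 719, n = 2849; a·n₀/n = 664·719/2849 = 167.5732; c·n₁/n = 112·2130/2849 = 83.7346
Stratum 2 (2015–2019): n₁ = 1989, n₀ = 2951, n = 4940; a·n₀/n = 839·2951/4940 = 501.1921; c·n₁/n = 990·1989/4940 = 398.6053
RR_MH = (167.5732 + 501.1921) / (83.7346 + 398.6053) = 668.7653 / 482.3399 = 1.38650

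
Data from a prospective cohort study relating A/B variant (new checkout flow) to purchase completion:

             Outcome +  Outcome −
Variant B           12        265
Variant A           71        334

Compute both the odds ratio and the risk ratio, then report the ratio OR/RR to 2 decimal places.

Cells: a = 12, b = 265, c = 71, d = 334.
OR = (12·334)/(265·71) = 4008/18815 = 0.21302
Risk in exposed = 12/277 = 0.04332; risk in unexposed = 71/405 = 0.17531; RR = 0.24711
OR/RR = 0.21302 / 0.24711 = 0.86204
The outcome is not rare, so the OR lies further from 1 than the RR.

0.86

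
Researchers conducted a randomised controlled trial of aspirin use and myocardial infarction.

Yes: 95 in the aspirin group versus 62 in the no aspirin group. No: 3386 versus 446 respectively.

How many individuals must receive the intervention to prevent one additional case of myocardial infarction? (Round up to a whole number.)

Risk in treated group = 95/3481 = 0.02729; risk in control = 62/508 = 0.12205.
Absolute risk reduction = 0.12205 − 0.02729 = 0.09476
NNT = 1 / ARR = 1 / 0.09476 = 10.553 → round up → 11

11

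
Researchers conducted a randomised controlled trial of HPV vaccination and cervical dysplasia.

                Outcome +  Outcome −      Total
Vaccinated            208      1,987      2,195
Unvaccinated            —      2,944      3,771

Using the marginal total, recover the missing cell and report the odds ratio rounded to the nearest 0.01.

0.37

The missing cell is in the unexposed row: 3771 − 2944 = 827.
So a = 208, b = 1987, c = 827, d = 2944.
OR = (a·d)/(b·c) = (208 × 2944) / (1987 × 827) = 612352 / 1643249 = 0.37265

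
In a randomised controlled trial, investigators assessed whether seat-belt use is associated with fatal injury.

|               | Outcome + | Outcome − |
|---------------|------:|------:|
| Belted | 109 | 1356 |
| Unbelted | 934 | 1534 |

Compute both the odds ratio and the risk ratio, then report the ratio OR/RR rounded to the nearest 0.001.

0.672

Cells: a = 109, b = 1356, c = 934, d = 1534.
OR = (109·1534)/(1356·934) = 167206/1266504 = 0.13202
Risk in exposed = 109/1465 = 0.07440; risk in unexposed = 934/2468 = 0.37844; RR = 0.19660
OR/RR = 0.13202 / 0.19660 = 0.67152
The outcome is not rare, so the OR lies further from 1 than the RR.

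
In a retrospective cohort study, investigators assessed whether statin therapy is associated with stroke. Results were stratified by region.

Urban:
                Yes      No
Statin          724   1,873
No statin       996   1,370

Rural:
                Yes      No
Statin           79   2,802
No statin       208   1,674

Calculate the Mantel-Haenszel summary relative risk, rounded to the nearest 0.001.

0.582

RR_MH = Σ(aᵢ·n₀ᵢ/nᵢ) / Σ(cᵢ·n₁ᵢ/nᵢ), with n₁ᵢ = aᵢ+bᵢ (exposed), n₀ᵢ = cᵢ+dᵢ (unexposed), nᵢ = n₁ᵢ+n₀ᵢ.
Stratum 1 (Urban): n₁ = 2597, n₀ = 2366, n = 4963; a·n₀/n = 724·2366/4963 = 345.1509; c·n₁/n = 996·2597/4963 = 521.1791
Stratum 2 (Rural): n₁ = 2881, n₀ = 1882, n = 4763; a·n₀/n = 79·1882/4763 = 31.2152; c·n₁/n = 208·2881/4763 = 125.8131
RR_MH = (345.1509 + 31.2152) / (521.1791 + 125.8131) = 376.3661 / 646.9923 = 0.58172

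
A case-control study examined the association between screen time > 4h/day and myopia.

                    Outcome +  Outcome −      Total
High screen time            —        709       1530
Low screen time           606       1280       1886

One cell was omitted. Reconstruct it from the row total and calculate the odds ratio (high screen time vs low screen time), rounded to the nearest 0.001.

The missing cell is in the exposed row: 1530 − 709 = 821.
So a = 821, b = 709, c = 606, d = 1280.
OR = (a·d)/(b·c) = (821 × 1280) / (709 × 606) = 1050880 / 429654 = 2.44588

2.446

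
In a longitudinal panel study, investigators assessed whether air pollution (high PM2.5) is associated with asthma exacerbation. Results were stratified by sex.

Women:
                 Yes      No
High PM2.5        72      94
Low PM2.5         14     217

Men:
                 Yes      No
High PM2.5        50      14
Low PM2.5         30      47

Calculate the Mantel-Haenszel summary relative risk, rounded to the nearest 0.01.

RR_MH = Σ(aᵢ·n₀ᵢ/nᵢ) / Σ(cᵢ·n₁ᵢ/nᵢ), with n₁ᵢ = aᵢ+bᵢ (exposed), n₀ᵢ = cᵢ+dᵢ (unexposed), nᵢ = n₁ᵢ+n₀ᵢ.
Stratum 1 (Women): n₁ = 166, n₀ = 231, n = 397; a·n₀/n = 72·231/397 = 41.8942; c·n₁/n = 14·166/397 = 5.8539
Stratum 2 (Men): n₁ = 64, n₀ = 77, n = 141; a·n₀/n = 50·77/141 = 27.3050; c·n₁/n = 30·64/141 = 13.6170
RR_MH = (41.8942 + 27.3050) / (5.8539 + 13.6170) = 69.1992 / 19.4709 = 3.55397

3.55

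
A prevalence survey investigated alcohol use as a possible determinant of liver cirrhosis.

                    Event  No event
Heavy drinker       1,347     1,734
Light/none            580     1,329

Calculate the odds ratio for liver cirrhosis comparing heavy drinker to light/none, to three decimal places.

1.780

Cells: a = 1347, b = 1734, c = 580, d = 1329.
OR = (a·d)/(b·c) = (1347 × 1329) / (1734 × 580) = 1790163 / 1005720 = 1.77998
The odds of liver cirrhosis are about 1.78 times as high in the heavy drinker group.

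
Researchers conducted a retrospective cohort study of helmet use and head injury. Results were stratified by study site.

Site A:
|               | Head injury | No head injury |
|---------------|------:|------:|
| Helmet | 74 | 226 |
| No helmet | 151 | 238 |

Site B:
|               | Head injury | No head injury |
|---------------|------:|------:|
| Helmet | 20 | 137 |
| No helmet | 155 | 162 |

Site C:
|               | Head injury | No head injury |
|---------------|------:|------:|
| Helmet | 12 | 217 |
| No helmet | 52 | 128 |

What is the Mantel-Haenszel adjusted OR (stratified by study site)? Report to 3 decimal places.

0.297

OR_MH = Σ(aᵢdᵢ/nᵢ) / Σ(bᵢcᵢ/nᵢ), where nᵢ is the stratum total.
Stratum 1 (Site A): n = 689; a·d/n = 74·238/689 = 25.5617; b·c/n = 226·151/689 = 49.5298
Stratum 2 (Site B): n = 474; a·d/n = 20·162/474 = 6.8354; b·c/n = 137·155/474 = 44.7996
Stratum 3 (Site C): n = 409; a·d/n = 12·128/409 = 3.7555; b·c/n = 217·52/409 = 27.5892
OR_MH = (25.5617 + 6.8354 + 3.7555) / (49.5298 + 44.7996 + 27.5892) = 36.1526 / 121.9186 = 0.29653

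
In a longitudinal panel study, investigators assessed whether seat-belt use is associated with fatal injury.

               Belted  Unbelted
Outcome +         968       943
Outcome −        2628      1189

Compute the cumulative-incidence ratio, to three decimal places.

Reading the table with exposure as columns: a = 968 (Belted, case), b = 2628 (Belted, non-case), c = 943 (Unbelted, case), d = 1189.
Risk in exposed = 968/3596 = 0.26919; risk in unexposed = 943/2132 = 0.44231.
RR = 0.26919 / 0.44231 = 0.60860
The risk is 39% lower among the exposed than among the unexposed.

0.609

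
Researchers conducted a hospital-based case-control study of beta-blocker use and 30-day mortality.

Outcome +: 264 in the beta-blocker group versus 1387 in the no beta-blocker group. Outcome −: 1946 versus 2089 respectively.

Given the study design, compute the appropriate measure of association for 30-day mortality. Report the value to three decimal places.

0.204

From the description: a = 264, b = 1946, c = 1387, d = 2089.
This is a hospital-based case-control study: participants were sampled on outcome status, so risks in the source population cannot be estimated directly — relative risk is not valid here. The odds ratio is the appropriate measure.
OR = (a·d)/(b·c) = (264 × 2089) / (1946 × 1387) = 551496 / 2699102 = 0.20433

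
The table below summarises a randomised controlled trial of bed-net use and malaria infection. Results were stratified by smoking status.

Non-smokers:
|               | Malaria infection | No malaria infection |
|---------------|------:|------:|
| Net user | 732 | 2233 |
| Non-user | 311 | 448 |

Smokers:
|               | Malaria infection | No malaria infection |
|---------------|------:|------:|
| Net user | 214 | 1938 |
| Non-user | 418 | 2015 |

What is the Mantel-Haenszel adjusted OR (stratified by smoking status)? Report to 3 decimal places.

OR_MH = Σ(aᵢdᵢ/nᵢ) / Σ(bᵢcᵢ/nᵢ), where nᵢ is the stratum total.
Stratum 1 (Non-smokers): n = 3724; a·d/n = 732·448/3724 = 88.0602; b·c/n = 2233·311/3724 = 186.4831
Stratum 2 (Smokers): n = 4585; a·d/n = 214·2015/4585 = 94.0480; b·c/n = 1938·418/4585 = 176.6814
OR_MH = (88.0602 + 94.0480) / (186.4831 + 176.6814) = 182.1081 / 363.1644 = 0.50145

0.501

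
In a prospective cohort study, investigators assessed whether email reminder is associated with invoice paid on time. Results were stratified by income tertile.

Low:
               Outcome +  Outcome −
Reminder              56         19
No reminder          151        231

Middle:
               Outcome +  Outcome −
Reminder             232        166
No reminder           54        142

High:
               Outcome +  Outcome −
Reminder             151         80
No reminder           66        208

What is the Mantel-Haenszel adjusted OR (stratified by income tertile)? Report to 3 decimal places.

4.586

OR_MH = Σ(aᵢdᵢ/nᵢ) / Σ(bᵢcᵢ/nᵢ), where nᵢ is the stratum total.
Stratum 1 (Low): n = 457; a·d/n = 56·231/457 = 28.3063; b·c/n = 19·151/457 = 6.2779
Stratum 2 (Middle): n = 594; a·d/n = 232·142/594 = 55.4613; b·c/n = 166·54/594 = 15.0909
Stratum 3 (High): n = 505; a·d/n = 151·208/505 = 62.1941; b·c/n = 80·66/505 = 10.4554
OR_MH = (28.3063 + 55.4613 + 62.1941) / (6.2779 + 15.0909 + 10.4554) = 145.9617 / 31.8243 = 4.58649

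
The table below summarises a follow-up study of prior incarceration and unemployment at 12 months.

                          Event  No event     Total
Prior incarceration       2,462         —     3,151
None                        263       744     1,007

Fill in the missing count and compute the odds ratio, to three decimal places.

10.108

The missing cell is in the exposed row: 3151 − 2462 = 689.
So a = 2462, b = 689, c = 263, d = 744.
OR = (a·d)/(b·c) = (2462 × 744) / (689 × 263) = 1831728 / 181207 = 10.10848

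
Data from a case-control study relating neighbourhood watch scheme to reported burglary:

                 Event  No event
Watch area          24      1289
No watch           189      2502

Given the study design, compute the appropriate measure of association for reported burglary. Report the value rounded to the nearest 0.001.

0.246

Cells: a = 24, b = 1289, c = 189, d = 2502.
This is a case-control study: participants were sampled on outcome status, so risks in the source population cannot be estimated directly — relative risk is not valid here. The odds ratio is the appropriate measure.
OR = (a·d)/(b·c) = (24 × 2502) / (1289 × 189) = 60048 / 243621 = 0.24648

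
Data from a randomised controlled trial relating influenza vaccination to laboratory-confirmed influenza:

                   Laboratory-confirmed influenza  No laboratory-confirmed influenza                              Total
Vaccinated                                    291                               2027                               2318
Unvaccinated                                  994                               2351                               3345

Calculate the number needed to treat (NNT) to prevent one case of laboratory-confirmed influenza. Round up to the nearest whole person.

6

Risk in treated group = 291/2318 = 0.12554; risk in control = 994/3345 = 0.29716.
Absolute risk reduction = 0.29716 − 0.12554 = 0.17162
NNT = 1 / ARR = 1 / 0.17162 = 5.827 → round up → 6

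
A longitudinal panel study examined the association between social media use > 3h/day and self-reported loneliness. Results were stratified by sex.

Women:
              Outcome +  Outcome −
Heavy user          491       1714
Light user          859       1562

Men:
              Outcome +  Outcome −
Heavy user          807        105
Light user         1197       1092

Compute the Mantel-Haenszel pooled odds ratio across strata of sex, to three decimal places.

OR_MH = Σ(aᵢdᵢ/nᵢ) / Σ(bᵢcᵢ/nᵢ), where nᵢ is the stratum total.
Stratum 1 (Women): n = 4626; a·d/n = 491·1562/4626 = 165.7895; b·c/n = 1714·859/4626 = 318.2719
Stratum 2 (Men): n = 3201; a·d/n = 807·1092/3201 = 275.3027; b·c/n = 105·1197/3201 = 39.2643
OR_MH = (165.7895 + 275.3027) / (318.2719 + 39.2643) = 441.0922 / 357.5362 = 1.23370

1.234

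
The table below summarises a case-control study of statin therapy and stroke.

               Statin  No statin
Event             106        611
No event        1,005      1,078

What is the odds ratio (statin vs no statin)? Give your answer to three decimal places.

Reading the table with exposure as columns: a = 106 (Statin, case), b = 1005 (Statin, non-case), c = 611 (No statin, case), d = 1078.
OR = (a·d)/(b·c) = (106 × 1078) / (1005 × 611) = 114268 / 614055 = 0.18609
Exposure is associated with lower odds of stroke (OR = 0.19 < 1).

0.186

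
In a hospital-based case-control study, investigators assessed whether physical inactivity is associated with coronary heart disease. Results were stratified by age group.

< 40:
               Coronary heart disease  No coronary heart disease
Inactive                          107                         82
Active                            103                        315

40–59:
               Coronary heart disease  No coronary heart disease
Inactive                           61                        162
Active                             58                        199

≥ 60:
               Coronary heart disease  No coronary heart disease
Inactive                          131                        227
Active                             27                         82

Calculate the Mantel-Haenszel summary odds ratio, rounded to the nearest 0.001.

OR_MH = Σ(aᵢdᵢ/nᵢ) / Σ(bᵢcᵢ/nᵢ), where nᵢ is the stratum total.
Stratum 1 (< 40): n = 607; a·d/n = 107·315/607 = 55.5272; b·c/n = 82·103/607 = 13.9143
Stratum 2 (40–59): n = 480; a·d/n = 61·199/480 = 25.2896; b·c/n = 162·58/480 = 19.5750
Stratum 3 (≥ 60): n = 467; a·d/n = 131·82/467 = 23.0021; b·c/n = 227·27/467 = 13.1242
OR_MH = (55.5272 + 25.2896 + 23.0021) / (13.9143 + 19.5750 + 13.1242) = 103.8189 / 46.6135 = 2.22723

2.227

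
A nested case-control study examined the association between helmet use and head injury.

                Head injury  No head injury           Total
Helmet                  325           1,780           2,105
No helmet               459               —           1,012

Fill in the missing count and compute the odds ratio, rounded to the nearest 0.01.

The missing cell is in the unexposed row: 1012 − 459 = 553.
So a = 325, b = 1780, c = 459, d = 553.
OR = (a·d)/(b·c) = (325 × 553) / (1780 × 459) = 179725 / 817020 = 0.21998

0.22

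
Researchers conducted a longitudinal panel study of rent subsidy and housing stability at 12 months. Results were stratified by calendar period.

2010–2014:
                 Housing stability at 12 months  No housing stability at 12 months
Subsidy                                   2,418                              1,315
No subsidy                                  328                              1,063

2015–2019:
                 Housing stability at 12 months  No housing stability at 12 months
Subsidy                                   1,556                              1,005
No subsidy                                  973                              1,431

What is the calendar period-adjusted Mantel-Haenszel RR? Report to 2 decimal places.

1.90

RR_MH = Σ(aᵢ·n₀ᵢ/nᵢ) / Σ(cᵢ·n₁ᵢ/nᵢ), with n₁ᵢ = aᵢ+bᵢ (exposed), n₀ᵢ = cᵢ+dᵢ (unexposed), nᵢ = n₁ᵢ+n₀ᵢ.
Stratum 1 (2010–2014): n₁ = 3733, n₀ = 1391, n = 5124; a·n₀/n = 2418·1391/5124 = 656.4087; c·n₁/n = 328·3733/5124 = 238.9586
Stratum 2 (2015–2019): n₁ = 2561, n₀ = 2404, n = 4965; a·n₀/n = 1556·2404/4965 = 753.3986; c·n₁/n = 973·2561/4965 = 501.8838
RR_MH = (656.4087 + 753.3986) / (238.9586 + 501.8838) = 1409.8073 / 740.8424 = 1.90298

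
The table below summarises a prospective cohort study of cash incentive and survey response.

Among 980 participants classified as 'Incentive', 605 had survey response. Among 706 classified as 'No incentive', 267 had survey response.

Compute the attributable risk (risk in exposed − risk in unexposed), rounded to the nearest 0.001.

From the description: a = 605, b = 375, c = 267, d = 439.
Risk in exposed = 605/980 = 0.617347; risk in unexposed = 267/706 = 0.378187.
Risk difference = 0.617347 − 0.378187 = 0.239160

0.239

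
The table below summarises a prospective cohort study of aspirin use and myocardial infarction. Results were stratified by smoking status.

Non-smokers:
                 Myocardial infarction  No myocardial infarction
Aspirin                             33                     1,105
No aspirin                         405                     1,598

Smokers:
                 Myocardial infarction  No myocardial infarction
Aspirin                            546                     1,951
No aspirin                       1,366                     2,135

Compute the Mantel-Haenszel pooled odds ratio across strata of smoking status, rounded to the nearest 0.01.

0.36

OR_MH = Σ(aᵢdᵢ/nᵢ) / Σ(bᵢcᵢ/nᵢ), where nᵢ is the stratum total.
Stratum 1 (Non-smokers): n = 3141; a·d/n = 33·1598/3141 = 16.7889; b·c/n = 1105·405/3141 = 142.4785
Stratum 2 (Smokers): n = 5998; a·d/n = 546·2135/5998 = 194.3498; b·c/n = 1951·1366/5998 = 444.3258
OR_MH = (16.7889 + 194.3498) / (142.4785 + 444.3258) = 211.1387 / 586.8043 = 0.35981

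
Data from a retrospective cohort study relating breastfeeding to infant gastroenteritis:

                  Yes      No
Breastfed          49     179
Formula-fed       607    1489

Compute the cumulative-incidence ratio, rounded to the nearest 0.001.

0.742

Cells: a = 49, b = 179, c = 607, d = 1489.
Risk in exposed = 49/228 = 0.21491; risk in unexposed = 607/2096 = 0.28960.
RR = 0.21491 / 0.28960 = 0.74210
The risk is 26% lower among the exposed than among the unexposed.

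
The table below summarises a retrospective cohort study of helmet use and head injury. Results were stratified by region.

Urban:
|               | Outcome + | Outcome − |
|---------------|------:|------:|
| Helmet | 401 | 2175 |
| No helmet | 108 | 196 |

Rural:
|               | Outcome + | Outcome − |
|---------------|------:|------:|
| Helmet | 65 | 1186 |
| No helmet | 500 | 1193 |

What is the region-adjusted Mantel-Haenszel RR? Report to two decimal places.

RR_MH = Σ(aᵢ·n₀ᵢ/nᵢ) / Σ(cᵢ·n₁ᵢ/nᵢ), with n₁ᵢ = aᵢ+bᵢ (exposed), n₀ᵢ = cᵢ+dᵢ (unexposed), nᵢ = n₁ᵢ+n₀ᵢ.
Stratum 1 (Urban): n₁ = 2576, n₀ = 304, n = 2880; a·n₀/n = 401·304/2880 = 42.3278; c·n₁/n = 108·2576/2880 = 96.6000
Stratum 2 (Rural): n₁ = 1251, n₀ = 1693, n = 2944; a·n₀/n = 65·1693/2944 = 37.3794; c·n₁/n = 500·1251/2944 = 212.4660
RR_MH = (42.3278 + 37.3794) / (96.6000 + 212.4660) = 79.7072 / 309.0660 = 0.25790

0.26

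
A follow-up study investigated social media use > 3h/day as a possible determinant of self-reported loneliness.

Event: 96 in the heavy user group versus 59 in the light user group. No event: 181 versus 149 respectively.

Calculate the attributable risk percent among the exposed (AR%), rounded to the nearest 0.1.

From the description: a = 96, b = 181, c = 59, d = 149.
Risk in exposed = 96/277 = 0.34657; risk in unexposed = 59/208 = 0.28365.
RR = 0.34657/0.28365 = 1.22181
AR% = (RR − 1)/RR × 100 = (1.22181 − 1)/1.22181 × 100 = 18.1540%

18.2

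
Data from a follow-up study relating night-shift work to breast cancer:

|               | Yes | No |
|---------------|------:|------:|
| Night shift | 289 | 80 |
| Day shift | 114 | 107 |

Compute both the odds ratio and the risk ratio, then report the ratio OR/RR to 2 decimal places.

2.23

Cells: a = 289, b = 80, c = 114, d = 107.
OR = (289·107)/(80·114) = 30923/9120 = 3.39068
Risk in exposed = 289/369 = 0.78320; risk in unexposed = 114/221 = 0.51584; RR = 1.51830
OR/RR = 3.39068 / 1.51830 = 2.23320
The outcome is not rare, so the OR lies further from 1 than the RR.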